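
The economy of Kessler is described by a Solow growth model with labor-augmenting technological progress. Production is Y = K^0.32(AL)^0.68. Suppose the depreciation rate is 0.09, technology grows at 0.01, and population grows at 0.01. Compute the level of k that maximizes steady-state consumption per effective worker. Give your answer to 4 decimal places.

k_gold ≈ 4.8083

n + g + δ = 0.01 + 0.01 + 0.09 = 0.11.
At the golden rule the marginal product of capital equals n+g+δ: 0.32·k^(0.32−1) = 0.11. Solving, k_gold = (0.32/0.11)^(1/0.68) ≈ 4.8083.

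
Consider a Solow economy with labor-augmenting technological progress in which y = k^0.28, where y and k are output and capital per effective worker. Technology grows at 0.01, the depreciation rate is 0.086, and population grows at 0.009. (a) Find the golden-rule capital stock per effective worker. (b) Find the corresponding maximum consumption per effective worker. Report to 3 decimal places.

Capital per effective worker breaks even when investment replaces (n + g + δ)·k; here n + g + δ = 0.105.
Maximizing c = f(k) − (n+g+δ)·k gives f'(k) = n+g+δ, i.e. 0.28·k^(0.28−1) = 0.105, so k_gold = (0.28/0.105)^(1/0.72) ≈ 3.9050.
y_gold = 3.9050^0.28 ≈ 1.4644; c_gold = y_gold − 0.105·k_gold ≈ 1.0544.

(a) k_gold ≈ 3.905; (b) c_gold ≈ 1.054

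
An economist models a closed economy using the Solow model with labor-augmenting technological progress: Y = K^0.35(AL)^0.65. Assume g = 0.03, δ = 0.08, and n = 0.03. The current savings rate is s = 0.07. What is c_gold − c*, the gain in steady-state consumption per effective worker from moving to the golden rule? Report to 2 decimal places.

The effective depreciation rate is n + g + δ = 0.03 + 0.03 + 0.08 = 0.14.
Current steady state (s = 0.07): k* = (0.07/0.14)^(1/0.65) ≈ 0.3443, y* = 0.3443^0.35 ≈ 0.6885, c* = (1−0.07)·0.6885 ≈ 0.6403.
At the golden rule the marginal product of capital equals n+g+δ: 0.35·k^(0.35−1) = 0.14. Solving, k_gold = (0.35/0.14)^(1/0.65) ≈ 4.0946.
y_gold = 4.0946^0.35 ≈ 1.6379, c_gold = y_gold − 0.14·k_gold ≈ 1.0646.
Gain: Δc = 1.0646 − 0.6403 ≈ 0.4243.

Δc ≈ 0.42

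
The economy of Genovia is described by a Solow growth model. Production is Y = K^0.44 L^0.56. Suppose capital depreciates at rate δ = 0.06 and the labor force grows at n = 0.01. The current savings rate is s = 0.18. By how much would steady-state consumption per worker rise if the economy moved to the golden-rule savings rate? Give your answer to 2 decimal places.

n + δ = 0.01 + 0.06 = 0.07.
Current steady state (s = 0.18): k* = (0.18/0.07)^(1/0.56) ≈ 5.4008, y* = 5.4008^0.44 ≈ 2.1003, c* = (1−0.18)·2.1003 ≈ 1.7222.
Maximizing c = f(k) − (n+δ)·k gives f'(k) = n+δ, i.e. 0.44·k^(0.44−1) = 0.07, so k_gold = (0.44/0.07)^(1/0.56) ≈ 26.6461.
y_gold = 26.6461^0.44 ≈ 4.2391, c_gold = y_gold − 0.07·k_gold ≈ 2.3739.
Gain: Δc = 2.3739 − 1.7222 ≈ 0.6517.

Δc ≈ 0.65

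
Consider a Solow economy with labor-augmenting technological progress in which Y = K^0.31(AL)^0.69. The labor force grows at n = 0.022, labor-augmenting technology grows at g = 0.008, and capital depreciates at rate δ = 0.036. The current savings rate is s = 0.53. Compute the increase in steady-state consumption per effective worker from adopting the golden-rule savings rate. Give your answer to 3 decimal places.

Δc ≈ 0.184

The effective depreciation rate is n + g + δ = 0.022 + 0.008 + 0.036 = 0.066.
Current steady state (s = 0.53): k* = (0.53/0.066)^(1/0.69) ≈ 20.4741, y* = 20.4741^0.31 ≈ 2.5496, c* = (1−0.53)·2.5496 ≈ 1.1983.
Golden rule sets MPK = n+g+δ: 0.31·k^(0.31−1) = 0.066, so k_gold = (0.31/0.066)^(1/0.69) ≈ 9.4113.
y_gold = 9.4113^0.31 ≈ 2.0037, c_gold = y_gold − 0.066·k_gold ≈ 1.3825.
Gain: Δc = 1.3825 − 1.1983 ≈ 0.1842.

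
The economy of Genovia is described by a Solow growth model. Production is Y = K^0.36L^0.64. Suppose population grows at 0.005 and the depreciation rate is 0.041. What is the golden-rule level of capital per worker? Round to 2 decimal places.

n + δ = 0.005 + 0.041 = 0.046.
At the golden rule the marginal product of capital equals n+δ: 0.36·k^(0.36−1) = 0.046. Solving, k_gold = (0.36/0.046)^(1/0.64) ≈ 24.8979.

k_gold ≈ 24.90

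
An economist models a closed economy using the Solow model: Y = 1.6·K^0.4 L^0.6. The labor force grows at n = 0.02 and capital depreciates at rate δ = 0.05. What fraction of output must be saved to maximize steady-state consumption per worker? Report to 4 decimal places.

s_gold = 0.4000

The effective depreciation rate is n + δ = 0.02 + 0.05 = 0.07.
At the golden rule MPK = n+δ, and in any Cobb-Douglas steady state s = (n+δ)·k/y = MPK·k/y = capital's share 0.4.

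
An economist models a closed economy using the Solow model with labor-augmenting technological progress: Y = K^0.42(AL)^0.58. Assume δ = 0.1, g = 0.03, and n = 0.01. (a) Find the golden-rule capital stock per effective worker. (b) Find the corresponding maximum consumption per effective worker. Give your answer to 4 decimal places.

Capital per effective worker breaks even when investment replaces (n + g + δ)·k; here n + g + δ = 0.14.
At the golden rule the marginal product of capital equals n+g+δ: 0.42·k^(0.42−1) = 0.14. Solving, k_gold = (0.42/0.14)^(1/0.58) ≈ 6.6470.
y_gold = 6.6470^0.42 ≈ 2.2157; c_gold = y_gold − 0.14·k_gold ≈ 1.2851.

(a) k_gold ≈ 6.6470; (b) c_gold ≈ 1.2851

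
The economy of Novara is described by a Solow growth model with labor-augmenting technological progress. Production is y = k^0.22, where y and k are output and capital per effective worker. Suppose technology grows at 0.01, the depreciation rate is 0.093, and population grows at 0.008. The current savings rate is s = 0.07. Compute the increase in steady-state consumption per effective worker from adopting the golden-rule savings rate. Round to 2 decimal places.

Δc ≈ 0.13

n + g + δ = 0.008 + 0.01 + 0.093 = 0.111.
Current steady state (s = 0.07): k* = (0.07/0.111)^(1/0.78) ≈ 0.5537, y* = 0.5537^0.22 ≈ 0.8781, c* = (1−0.07)·0.8781 ≈ 0.8166.
Maximizing c = f(k) − (n+g+δ)·k gives f'(k) = n+g+δ, i.e. 0.22·k^(0.22−1) = 0.111, so k_gold = (0.22/0.111)^(1/0.78) ≈ 2.4038.
y_gold = 2.4038^0.22 ≈ 1.2128, c_gold = y_gold − 0.111·k_gold ≈ 0.9460.
Gain: Δc = 0.9460 − 0.8166 ≈ 0.1294.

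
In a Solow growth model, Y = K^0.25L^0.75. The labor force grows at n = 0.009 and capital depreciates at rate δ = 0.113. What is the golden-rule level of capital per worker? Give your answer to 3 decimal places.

Capital per worker breaks even when investment replaces (n + δ)·k; here n + δ = 0.122.
Maximizing c = f(k) − (n+δ)·k gives f'(k) = n+δ, i.e. 0.25·k^(0.25−1) = 0.122, so k_gold = (0.25/0.122)^(1/0.75) ≈ 2.6028.

k_gold ≈ 2.603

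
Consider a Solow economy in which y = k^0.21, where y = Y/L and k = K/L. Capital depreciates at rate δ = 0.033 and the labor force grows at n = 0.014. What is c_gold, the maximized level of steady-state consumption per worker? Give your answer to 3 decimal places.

The effective depreciation rate is n + δ = 0.014 + 0.033 = 0.047.
Maximizing c = f(k) − (n+δ)·k gives f'(k) = n+δ, i.e. 0.21·k^(0.21−1) = 0.047, so k_gold = (0.21/0.047)^(1/0.79) ≈ 6.6518.
y_gold = 6.6518^0.21 ≈ 1.4887.
c_gold = y_gold − (n+δ)·k_gold = 1.4887 − 0.047·6.6518 ≈ 1.1761.

c_gold ≈ 1.176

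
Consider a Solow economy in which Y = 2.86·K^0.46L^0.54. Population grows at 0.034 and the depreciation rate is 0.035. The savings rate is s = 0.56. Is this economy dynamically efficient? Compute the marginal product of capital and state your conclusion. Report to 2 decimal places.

dynamically inefficient; MPK ≈ 0.06

n + δ = 0.034 + 0.035 = 0.069.
Steady-state k*: s·A·k^0.46 = 0.069·k gives k* = (0.56·2.86/0.069)^(1/0.54) ≈ 338.1297.
MPK = 0.46·2.86·338.1297^(-0.54) ≈ 0.0567.
MPK < n+δ = 0.069, so the economy is dynamically inefficient (over-saving).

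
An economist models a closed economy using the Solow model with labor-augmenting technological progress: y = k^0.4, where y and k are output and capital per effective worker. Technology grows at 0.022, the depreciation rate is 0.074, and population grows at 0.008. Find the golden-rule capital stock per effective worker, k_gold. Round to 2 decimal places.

k_gold ≈ 9.44

Capital per effective worker breaks even when investment replaces (n + g + δ)·k; here n + g + δ = 0.104.
Golden rule sets MPK = n+g+δ: 0.4·k^(0.4−1) = 0.104, so k_gold = (0.4/0.104)^(1/0.6) ≈ 9.4416.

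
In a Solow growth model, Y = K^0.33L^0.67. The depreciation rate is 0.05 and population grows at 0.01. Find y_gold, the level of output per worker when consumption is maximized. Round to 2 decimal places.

The effective depreciation rate is n + δ = 0.01 + 0.05 = 0.06.
Maximizing c = f(k) − (n+δ)·k gives f'(k) = n+δ, i.e. 0.33·k^(0.33−1) = 0.06, so k_gold = (0.33/0.06)^(1/0.67) ≈ 12.7356.
Output: y_gold = k_gold^0.33 = 12.7356^0.33 ≈ 2.3156.

y_gold ≈ 2.32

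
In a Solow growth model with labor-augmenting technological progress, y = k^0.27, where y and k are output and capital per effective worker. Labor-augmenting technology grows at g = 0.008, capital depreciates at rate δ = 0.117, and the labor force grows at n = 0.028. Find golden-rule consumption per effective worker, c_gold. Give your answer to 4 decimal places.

c_gold ≈ 0.9007

n + g + δ = 0.028 + 0.008 + 0.117 = 0.153.
Golden rule sets MPK = n+g+δ: 0.27·k^(0.27−1) = 0.153, so k_gold = (0.27/0.153)^(1/0.73) ≈ 2.1772.
y_gold = 2.1772^0.27 ≈ 1.2338.
c_gold = y_gold − (n+g+δ)·k_gold = 1.2338 − 0.153·2.1772 ≈ 0.9007.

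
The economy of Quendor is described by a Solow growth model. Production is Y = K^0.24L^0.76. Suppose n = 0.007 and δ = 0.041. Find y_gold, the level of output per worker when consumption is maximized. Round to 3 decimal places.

Capital per worker breaks even when investment replaces (n + δ)·k; here n + δ = 0.048.
Maximizing c = f(k) − (n+δ)·k gives f'(k) = n+δ, i.e. 0.24·k^(0.24−1) = 0.048, so k_gold = (0.24/0.048)^(1/0.76) ≈ 8.3118.
Output: y_gold = k_gold^0.24 = 8.3118^0.24 ≈ 1.6624.

y_gold ≈ 1.662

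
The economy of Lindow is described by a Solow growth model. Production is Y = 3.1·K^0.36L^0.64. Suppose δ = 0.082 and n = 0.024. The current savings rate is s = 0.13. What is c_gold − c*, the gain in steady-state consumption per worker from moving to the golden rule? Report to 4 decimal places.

Δc ≈ 1.7414

n + δ = 0.024 + 0.082 = 0.106.
Current steady state (s = 0.13): k* = (0.13·3.1/0.106)^(1/0.64) ≈ 8.0584, y* = 3.1·8.0584^0.36 ≈ 6.5707, c* = (1−0.13)·6.5707 ≈ 5.7165.
Golden rule sets MPK = n+δ: 0.36·3.1·k^(0.36−1) = 0.106, so k_gold = (0.36·3.1/0.106)^(1/0.64) ≈ 39.5763.
y_gold = 3.1·39.5763^0.36 ≈ 11.6530, c_gold = y_gold − 0.106·k_gold ≈ 7.4579.
Gain: Δc = 7.4579 − 5.7165 ≈ 1.7414.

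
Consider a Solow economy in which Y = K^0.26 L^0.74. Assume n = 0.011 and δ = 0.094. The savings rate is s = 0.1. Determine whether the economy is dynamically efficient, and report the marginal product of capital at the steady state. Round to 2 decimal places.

n + δ = 0.011 + 0.094 = 0.105.
Steady-state k*: s·k^0.26 = 0.105·k gives k* = (0.1/0.105)^(1/0.74) ≈ 0.9362.
MPK = 0.26·0.9362^(-0.74) ≈ 0.2730.
MPK > n+δ = 0.105, so the economy is dynamically efficient (under-saving).

dynamically efficient; MPK ≈ 0.27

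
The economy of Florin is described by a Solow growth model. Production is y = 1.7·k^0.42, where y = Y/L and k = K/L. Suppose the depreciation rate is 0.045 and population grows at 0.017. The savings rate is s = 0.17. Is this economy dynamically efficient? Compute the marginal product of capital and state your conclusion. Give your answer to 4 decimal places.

The effective depreciation rate is n + δ = 0.017 + 0.045 = 0.062.
Steady-state k*: s·A·k^0.42 = 0.062·k gives k* = (0.17·1.7/0.062)^(1/0.58) ≈ 14.2101.
MPK = 0.42·1.7·14.2101^(-0.58) ≈ 0.1532.
MPK > n+δ = 0.062, so the economy is dynamically efficient (under-saving).

dynamically efficient; MPK ≈ 0.1532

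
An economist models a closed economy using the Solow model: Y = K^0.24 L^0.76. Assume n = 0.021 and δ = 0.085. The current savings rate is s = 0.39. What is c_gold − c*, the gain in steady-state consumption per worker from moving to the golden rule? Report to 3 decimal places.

n + δ = 0.021 + 0.085 = 0.106.
Current steady state (s = 0.39): k* = (0.39/0.106)^(1/0.76) ≈ 5.5516, y* = 5.5516^0.24 ≈ 1.5089, c* = (1−0.39)·1.5089 ≈ 0.9204.
Maximizing c = f(k) − (n+δ)·k gives f'(k) = n+δ, i.e. 0.24·k^(0.24−1) = 0.106, so k_gold = (0.24/0.106)^(1/0.76) ≈ 2.9308.
y_gold = 2.9308^0.24 ≈ 1.2944, c_gold = y_gold − 0.106·k_gold ≈ 0.9838.
Gain: Δc = 0.9838 − 0.9204 ≈ 0.0633.

Δc ≈ 0.063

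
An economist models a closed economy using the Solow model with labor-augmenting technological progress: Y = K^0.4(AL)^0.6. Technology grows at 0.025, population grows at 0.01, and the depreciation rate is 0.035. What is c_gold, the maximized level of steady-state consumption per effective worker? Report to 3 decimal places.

c_gold ≈ 1.918

n + g + δ = 0.01 + 0.025 + 0.035 = 0.07.
Setting f'(k) = n+g+δ gives 0.4·k^(0.4−1) = 0.07, hence k_gold = (0.4/0.07)^(1/0.6) ≈ 18.2643.
y_gold = 18.2643^0.4 ≈ 3.1963.
c_gold = y_gold − (n+g+δ)·k_gold = 3.1963 − 0.07·18.2643 ≈ 1.9178.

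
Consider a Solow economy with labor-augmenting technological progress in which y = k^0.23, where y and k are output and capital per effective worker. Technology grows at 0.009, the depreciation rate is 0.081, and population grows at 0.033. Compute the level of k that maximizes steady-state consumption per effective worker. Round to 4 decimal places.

k_gold ≈ 2.2543

Capital per effective worker breaks even when investment replaces (n + g + δ)·k; here n + g + δ = 0.123.
At the golden rule the marginal product of capital equals n+g+δ: 0.23·k^(0.23−1) = 0.123. Solving, k_gold = (0.23/0.123)^(1/0.77) ≈ 2.2543.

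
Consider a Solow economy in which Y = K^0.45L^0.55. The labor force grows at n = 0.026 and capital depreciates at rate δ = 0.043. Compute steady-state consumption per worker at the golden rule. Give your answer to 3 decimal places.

Break-even investment rate: n + δ = 0.026 + 0.043 = 0.069.
Maximizing c = f(k) − (n+δ)·k gives f'(k) = n+δ, i.e. 0.45·k^(0.45−1) = 0.069, so k_gold = (0.45/0.069)^(1/0.55) ≈ 30.2455.
y_gold = 30.2455^0.45 ≈ 4.6376.
c_gold = y_gold − (n+δ)·k_gold = 4.6376 − 0.069·30.2455 ≈ 2.5507.

c_gold ≈ 2.551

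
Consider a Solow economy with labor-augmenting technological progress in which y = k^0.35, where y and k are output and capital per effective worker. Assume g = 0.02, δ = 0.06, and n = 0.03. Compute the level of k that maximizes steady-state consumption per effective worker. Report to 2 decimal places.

k_gold ≈ 5.93

The effective depreciation rate is n + g + δ = 0.03 + 0.02 + 0.06 = 0.11.
At the golden rule the marginal product of capital equals n+g+δ: 0.35·k^(0.35−1) = 0.11. Solving, k_gold = (0.35/0.11)^(1/0.65) ≈ 5.9340.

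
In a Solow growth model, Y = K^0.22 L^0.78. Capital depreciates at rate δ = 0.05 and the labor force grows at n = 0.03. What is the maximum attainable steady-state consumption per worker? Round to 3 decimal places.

The effective depreciation rate is n + δ = 0.03 + 0.05 = 0.08.
Golden rule sets MPK = n+δ: 0.22·k^(0.22−1) = 0.08, so k_gold = (0.22/0.08)^(1/0.78) ≈ 3.6580.
y_gold = 3.6580^0.22 ≈ 1.3302.
c_gold = y_gold − (n+δ)·k_gold = 1.3302 − 0.08·3.6580 ≈ 1.0375.

c_gold ≈ 1.038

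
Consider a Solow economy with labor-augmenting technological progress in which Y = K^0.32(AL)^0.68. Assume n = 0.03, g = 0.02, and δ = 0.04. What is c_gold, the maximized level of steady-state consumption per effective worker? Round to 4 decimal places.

c_gold ≈ 1.2353

n + g + δ = 0.03 + 0.02 + 0.04 = 0.09.
Setting f'(k) = n+g+δ gives 0.32·k^(0.32−1) = 0.09, hence k_gold = (0.32/0.09)^(1/0.68) ≈ 6.4589.
y_gold = 6.4589^0.32 ≈ 1.8166.
c_gold = y_gold − (n+g+δ)·k_gold = 1.8166 − 0.09·6.4589 ≈ 1.2353.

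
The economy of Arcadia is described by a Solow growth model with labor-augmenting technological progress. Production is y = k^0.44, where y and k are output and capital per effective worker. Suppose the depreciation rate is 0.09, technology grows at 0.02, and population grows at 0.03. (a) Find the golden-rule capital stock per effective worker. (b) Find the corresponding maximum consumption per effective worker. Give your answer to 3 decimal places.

(a) k_gold ≈ 7.728; (b) c_gold ≈ 1.377

The effective depreciation rate is n + g + δ = 0.03 + 0.02 + 0.09 = 0.14.
Maximizing c = f(k) − (n+g+δ)·k gives f'(k) = n+g+δ, i.e. 0.44·k^(0.44−1) = 0.14, so k_gold = (0.44/0.14)^(1/0.56) ≈ 7.7282.
y_gold = 7.7282^0.44 ≈ 2.4590; c_gold = y_gold − 0.14·k_gold ≈ 1.3770.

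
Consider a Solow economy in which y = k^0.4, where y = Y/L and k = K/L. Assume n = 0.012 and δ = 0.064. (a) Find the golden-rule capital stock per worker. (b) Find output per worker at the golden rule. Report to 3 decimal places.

n + δ = 0.012 + 0.064 = 0.076.
Setting f'(k) = n+δ gives 0.4·k^(0.4−1) = 0.076, hence k_gold = (0.4/0.076)^(1/0.6) ≈ 15.9249.
y_gold = 15.9249^0.4 ≈ 3.0257.

(a) k_gold ≈ 15.925; (b) y_gold ≈ 3.026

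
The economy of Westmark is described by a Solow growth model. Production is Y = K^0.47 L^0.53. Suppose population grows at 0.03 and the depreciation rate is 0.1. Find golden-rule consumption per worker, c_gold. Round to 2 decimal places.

Break-even investment rate: n + δ = 0.03 + 0.1 = 0.13.
At the golden rule the marginal product of capital equals n+δ: 0.47·k^(0.47−1) = 0.13. Solving, k_gold = (0.47/0.13)^(1/0.53) ≈ 11.3011.
y_gold = 11.3011^0.47 ≈ 3.1258.
c_gold = y_gold − (n+δ)·k_gold = 3.1258 − 0.13·11.3011 ≈ 1.6567.

c_gold ≈ 1.66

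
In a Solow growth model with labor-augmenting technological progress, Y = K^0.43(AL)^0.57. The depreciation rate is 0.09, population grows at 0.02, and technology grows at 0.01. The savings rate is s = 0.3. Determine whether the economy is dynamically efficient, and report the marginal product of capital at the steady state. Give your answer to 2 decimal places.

n + g + δ = 0.02 + 0.01 + 0.09 = 0.12.
Steady-state k*: s·k^0.43 = 0.12·k gives k* = (0.3/0.12)^(1/0.57) ≈ 4.9905.
MPK = 0.43·4.9905^(-0.57) ≈ 0.1720.
MPK > n+g+δ = 0.12, so the economy is dynamically efficient (under-saving).

dynamically efficient; MPK ≈ 0.17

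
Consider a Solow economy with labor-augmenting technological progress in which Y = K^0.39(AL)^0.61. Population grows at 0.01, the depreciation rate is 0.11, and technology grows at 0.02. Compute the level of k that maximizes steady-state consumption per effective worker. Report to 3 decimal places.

k_gold ≈ 5.363

The effective depreciation rate is n + g + δ = 0.01 + 0.02 + 0.11 = 0.14.
At the golden rule the marginal product of capital equals n+g+δ: 0.39·k^(0.39−1) = 0.14. Solving, k_gold = (0.39/0.14)^(1/0.61) ≈ 5.3630.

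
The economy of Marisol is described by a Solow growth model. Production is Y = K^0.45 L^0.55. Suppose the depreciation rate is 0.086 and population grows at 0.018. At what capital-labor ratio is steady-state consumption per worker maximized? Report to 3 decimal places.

k_gold ≈ 14.345

Break-even investment rate: n + δ = 0.018 + 0.086 = 0.104.
Golden rule sets MPK = n+δ: 0.45·k^(0.45−1) = 0.104, so k_gold = (0.45/0.104)^(1/0.55) ≈ 14.3446.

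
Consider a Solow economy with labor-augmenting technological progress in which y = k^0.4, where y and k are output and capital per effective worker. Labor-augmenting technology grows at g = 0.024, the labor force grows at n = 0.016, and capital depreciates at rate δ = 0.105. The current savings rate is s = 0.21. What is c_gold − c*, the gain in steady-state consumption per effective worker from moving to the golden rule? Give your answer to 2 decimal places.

Δc ≈ 0.17

The effective depreciation rate is n + g + δ = 0.016 + 0.024 + 0.105 = 0.145.
Current steady state (s = 0.21): k* = (0.21/0.145)^(1/0.6) ≈ 1.8539, y* = 1.8539^0.4 ≈ 1.2801, c* = (1−0.21)·1.2801 ≈ 1.0113.
Maximizing c = f(k) − (n+g+δ)·k gives f'(k) = n+g+δ, i.e. 0.4·k^(0.4−1) = 0.145, so k_gold = (0.4/0.145)^(1/0.6) ≈ 5.4261.
y_gold = 5.4261^0.4 ≈ 1.9670, c_gold = y_gold − 0.145·k_gold ≈ 1.1802.
Gain: Δc = 1.1802 − 1.0113 ≈ 0.1689.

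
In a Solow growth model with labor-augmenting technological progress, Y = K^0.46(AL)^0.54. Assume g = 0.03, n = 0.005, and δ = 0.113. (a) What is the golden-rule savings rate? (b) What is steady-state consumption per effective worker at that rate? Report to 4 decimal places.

Break-even investment rate: n + g + δ = 0.005 + 0.03 + 0.113 = 0.148.
For Cobb-Douglas, s_gold equals capital's share: s_gold = 0.46.
Golden rule sets MPK = n+g+δ: 0.46·k^(0.46−1) = 0.148, so k_gold = (0.46/0.148)^(1/0.54) ≈ 8.1664.
y_gold = 8.1664^0.46 ≈ 2.6274; c_gold = (1−0.46)·y_gold ≈ 1.4188.

(a) s_gold = 0.4600; (b) c_gold ≈ 1.4188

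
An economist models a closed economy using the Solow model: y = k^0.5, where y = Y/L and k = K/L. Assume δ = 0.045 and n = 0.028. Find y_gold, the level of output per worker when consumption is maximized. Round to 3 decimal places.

Capital per worker breaks even when investment replaces (n + δ)·k; here n + δ = 0.073.
Golden rule sets MPK = n+δ: 0.5·k^(0.5−1) = 0.073, so k_gold = (0.5/0.073)^(1/0.5) ≈ 46.9131.
Output: y_gold = k_gold^0.5 = 46.9131^0.5 ≈ 6.8493.

y_gold ≈ 6.849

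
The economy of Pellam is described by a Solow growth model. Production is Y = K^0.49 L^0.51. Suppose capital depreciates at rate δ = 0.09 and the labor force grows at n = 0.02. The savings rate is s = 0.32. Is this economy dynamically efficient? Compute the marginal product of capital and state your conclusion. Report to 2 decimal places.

dynamically efficient; MPK ≈ 0.17

The effective depreciation rate is n + δ = 0.02 + 0.09 = 0.11.
Steady-state k*: s·k^0.49 = 0.11·k gives k* = (0.32/0.11)^(1/0.51) ≈ 8.1157.
MPK = 0.49·8.1157^(-0.51) ≈ 0.1684.
MPK > n+δ = 0.11, so the economy is dynamically efficient (under-saving).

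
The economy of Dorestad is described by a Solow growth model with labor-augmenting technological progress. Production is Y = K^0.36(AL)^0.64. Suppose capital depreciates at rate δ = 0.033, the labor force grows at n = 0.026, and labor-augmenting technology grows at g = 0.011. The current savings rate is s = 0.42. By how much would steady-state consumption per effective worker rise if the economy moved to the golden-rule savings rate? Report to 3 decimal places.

Capital per effective worker breaks even when investment replaces (n + g + δ)·k; here n + g + δ = 0.07.
Current steady state (s = 0.42): k* = (0.42/0.07)^(1/0.64) ≈ 16.4385, y* = 16.4385^0.36 ≈ 2.7397, c* = (1−0.42)·2.7397 ≈ 1.5891.
Golden rule sets MPK = n+g+δ: 0.36·k^(0.36−1) = 0.07, so k_gold = (0.36/0.07)^(1/0.64) ≈ 12.9198.
y_gold = 12.9198^0.36 ≈ 2.5122, c_gold = y_gold − 0.07·k_gold ≈ 1.6078.
Gain: Δc = 1.6078 − 1.5891 ≈ 0.0187.

Δc ≈ 0.019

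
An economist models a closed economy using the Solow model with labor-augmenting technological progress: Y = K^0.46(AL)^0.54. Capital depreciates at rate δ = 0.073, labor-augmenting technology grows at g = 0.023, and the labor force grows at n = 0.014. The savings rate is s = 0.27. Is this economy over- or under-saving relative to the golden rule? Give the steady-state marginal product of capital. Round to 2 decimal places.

under-saving; MPK ≈ 0.19

Break-even investment rate: n + g + δ = 0.014 + 0.023 + 0.073 = 0.11.
Steady-state k*: s·k^0.46 = 0.11·k gives k* = (0.27/0.11)^(1/0.54) ≈ 5.2743.
MPK = 0.46·5.2743^(-0.54) ≈ 0.1874.
MPK > n+g+δ = 0.11, so the economy is dynamically efficient (under-saving).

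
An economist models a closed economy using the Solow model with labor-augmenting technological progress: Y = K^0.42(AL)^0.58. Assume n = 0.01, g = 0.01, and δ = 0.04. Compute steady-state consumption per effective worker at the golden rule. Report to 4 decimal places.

c_gold ≈ 2.3735

Capital per effective worker breaks even when investment replaces (n + g + δ)·k; here n + g + δ = 0.06.
Maximizing c = f(k) − (n+g+δ)·k gives f'(k) = n+g+δ, i.e. 0.42·k^(0.42−1) = 0.06, so k_gold = (0.42/0.06)^(1/0.58) ≈ 28.6461.
y_gold = 28.6461^0.42 ≈ 4.0923.
c_gold = y_gold − (n+g+δ)·k_gold = 4.0923 − 0.06·28.6461 ≈ 2.3735.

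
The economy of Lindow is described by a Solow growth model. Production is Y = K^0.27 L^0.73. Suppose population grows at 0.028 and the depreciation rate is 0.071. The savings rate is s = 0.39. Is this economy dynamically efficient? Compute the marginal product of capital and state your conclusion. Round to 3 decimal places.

dynamically inefficient; MPK ≈ 0.069

The effective depreciation rate is n + δ = 0.028 + 0.071 = 0.099.
Steady-state k*: s·k^0.27 = 0.099·k gives k* = (0.39/0.099)^(1/0.73) ≈ 6.5412.
MPK = 0.27·6.5412^(-0.73) ≈ 0.0685.
MPK < n+δ = 0.099, so the economy is dynamically inefficient (over-saving).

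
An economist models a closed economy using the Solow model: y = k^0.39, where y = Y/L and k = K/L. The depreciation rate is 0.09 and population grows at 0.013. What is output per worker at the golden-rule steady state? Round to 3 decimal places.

Break-even investment rate: n + δ = 0.013 + 0.09 = 0.103.
At the golden rule the marginal product of capital equals n+δ: 0.39·k^(0.39−1) = 0.103. Solving, k_gold = (0.39/0.103)^(1/0.61) ≈ 8.8698.
Output: y_gold = k_gold^0.39 = 8.8698^0.39 ≈ 2.3425.

y_gold ≈ 2.343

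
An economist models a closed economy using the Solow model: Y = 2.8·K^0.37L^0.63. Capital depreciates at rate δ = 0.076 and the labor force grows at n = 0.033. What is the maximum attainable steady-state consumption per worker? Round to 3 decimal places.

n + δ = 0.033 + 0.076 = 0.109.
Setting f'(k) = n+δ gives 0.37·2.8·k^(0.37−1) = 0.109, hence k_gold = (0.37·2.8/0.109)^(1/0.63) ≈ 35.6677.
y_gold = 2.8·35.6677^0.37 ≈ 10.5075.
c_gold = y_gold − (n+δ)·k_gold = 10.5075 − 0.109·35.6677 ≈ 6.6197.

c_gold ≈ 6.620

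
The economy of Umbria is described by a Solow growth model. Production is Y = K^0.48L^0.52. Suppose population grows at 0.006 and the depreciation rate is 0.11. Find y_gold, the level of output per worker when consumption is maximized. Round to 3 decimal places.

Break-even investment rate: n + δ = 0.006 + 0.11 = 0.116.
Golden rule sets MPK = n+δ: 0.48·k^(0.48−1) = 0.116, so k_gold = (0.48/0.116)^(1/0.52) ≈ 15.3505.
Output: y_gold = k_gold^0.48 = 15.3505^0.48 ≈ 3.7097.

y_gold ≈ 3.710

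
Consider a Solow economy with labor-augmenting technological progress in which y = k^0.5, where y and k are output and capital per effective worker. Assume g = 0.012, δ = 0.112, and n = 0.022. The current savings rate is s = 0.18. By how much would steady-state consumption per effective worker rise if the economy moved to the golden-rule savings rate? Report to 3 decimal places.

Δc ≈ 0.701

Break-even investment rate: n + g + δ = 0.022 + 0.012 + 0.112 = 0.146.
Current steady state (s = 0.18): k* = (0.18/0.146)^(1/0.5) ≈ 1.5200, y* = 1.5200^0.5 ≈ 1.2329, c* = (1−0.18)·1.2329 ≈ 1.0110.
Golden rule sets MPK = n+g+δ: 0.5·k^(0.5−1) = 0.146, so k_gold = (0.5/0.146)^(1/0.5) ≈ 11.7283.
y_gold = 11.7283^0.5 ≈ 3.4247, c_gold = y_gold − 0.146·k_gold ≈ 1.7123.
Gain: Δc = 1.7123 − 1.0110 ≈ 0.7014.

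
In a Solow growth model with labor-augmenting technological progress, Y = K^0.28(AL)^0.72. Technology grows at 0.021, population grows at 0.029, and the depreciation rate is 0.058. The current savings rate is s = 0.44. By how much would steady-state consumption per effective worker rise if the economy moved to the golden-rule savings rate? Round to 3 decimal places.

Break-even investment rate: n + g + δ = 0.029 + 0.021 + 0.058 = 0.108.
Current steady state (s = 0.44): k* = (0.44/0.108)^(1/0.72) ≈ 7.0350, y* = 7.0350^0.28 ≈ 1.7268, c* = (1−0.44)·1.7268 ≈ 0.9670.
At the golden rule the marginal product of capital equals n+g+δ: 0.28·k^(0.28−1) = 0.108. Solving, k_gold = (0.28/0.108)^(1/0.72) ≈ 3.7552.
y_gold = 3.7552^0.28 ≈ 1.4484, c_gold = y_gold − 0.108·k_gold ≈ 1.0429.
Gain: Δc = 1.0429 − 0.9670 ≈ 0.0759.

Δc ≈ 0.076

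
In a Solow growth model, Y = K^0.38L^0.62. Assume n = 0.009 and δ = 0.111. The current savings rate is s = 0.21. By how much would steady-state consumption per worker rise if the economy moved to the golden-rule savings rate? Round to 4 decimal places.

Capital per worker breaks even when investment replaces (n + δ)·k; here n + δ = 0.12.
Current steady state (s = 0.21): k* = (0.21/0.12)^(1/0.62) ≈ 2.4660, y* = 2.4660^0.38 ≈ 1.4092, c* = (1−0.21)·1.4092 ≈ 1.1132.
Golden rule sets MPK = n+δ: 0.38·k^(0.38−1) = 0.12, so k_gold = (0.38/0.12)^(1/0.62) ≈ 6.4183.
y_gold = 6.4183^0.38 ≈ 2.0268, c_gold = y_gold − 0.12·k_gold ≈ 1.2566.
Gain: Δc = 1.2566 − 1.1132 ≈ 0.1434.

Δc ≈ 0.1434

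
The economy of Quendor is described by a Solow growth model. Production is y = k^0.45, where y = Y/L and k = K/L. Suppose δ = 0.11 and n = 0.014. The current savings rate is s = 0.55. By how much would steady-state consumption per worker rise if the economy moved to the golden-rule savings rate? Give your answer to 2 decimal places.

The effective depreciation rate is n + δ = 0.014 + 0.11 = 0.124.
Current steady state (s = 0.55): k* = (0.55/0.124)^(1/0.55) ≈ 15.0057, y* = 15.0057^0.45 ≈ 3.3831, c* = (1−0.55)·3.3831 ≈ 1.5224.
At the golden rule the marginal product of capital equals n+δ: 0.45·k^(0.45−1) = 0.124. Solving, k_gold = (0.45/0.124)^(1/0.55) ≈ 10.4184.
y_gold = 10.4184^0.45 ≈ 2.8709, c_gold = y_gold − 0.124·k_gold ≈ 1.5790.
Gain: Δc = 1.5790 − 1.5224 ≈ 0.0566.

Δc ≈ 0.06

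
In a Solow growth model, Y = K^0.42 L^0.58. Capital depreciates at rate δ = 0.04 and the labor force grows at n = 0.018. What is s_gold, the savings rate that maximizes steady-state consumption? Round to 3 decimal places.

s_gold = 0.420

Break-even investment rate: n + δ = 0.018 + 0.04 = 0.058.
At the golden rule MPK = n+δ, and in any Cobb-Douglas steady state s = (n+δ)·k/y = MPK·k/y = capital's share 0.42.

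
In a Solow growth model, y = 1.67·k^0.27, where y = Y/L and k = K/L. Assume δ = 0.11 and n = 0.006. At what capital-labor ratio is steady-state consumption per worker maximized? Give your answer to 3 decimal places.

Break-even investment rate: n + δ = 0.006 + 0.11 = 0.116.
Golden rule sets MPK = n+δ: 0.27·1.67·k^(0.27−1) = 0.116, so k_gold = (0.27·1.67/0.116)^(1/0.73) ≈ 6.4225.

k_gold ≈ 6.422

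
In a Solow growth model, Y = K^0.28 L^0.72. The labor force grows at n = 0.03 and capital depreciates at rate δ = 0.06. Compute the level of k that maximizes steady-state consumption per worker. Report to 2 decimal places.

k_gold ≈ 4.84

Capital per worker breaks even when investment replaces (n + δ)·k; here n + δ = 0.09.
Golden rule sets MPK = n+δ: 0.28·k^(0.28−1) = 0.09, so k_gold = (0.28/0.09)^(1/0.72) ≈ 4.8373.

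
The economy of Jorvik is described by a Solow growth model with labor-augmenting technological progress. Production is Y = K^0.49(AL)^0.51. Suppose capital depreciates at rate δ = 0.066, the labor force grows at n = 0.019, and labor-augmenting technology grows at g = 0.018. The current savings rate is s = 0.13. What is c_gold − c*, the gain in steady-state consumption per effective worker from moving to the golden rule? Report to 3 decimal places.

Δc ≈ 1.194

n + g + δ = 0.019 + 0.018 + 0.066 = 0.103.
Current steady state (s = 0.13): k* = (0.13/0.103)^(1/0.51) ≈ 1.5785, y* = 1.5785^0.49 ≈ 1.2507, c* = (1−0.13)·1.2507 ≈ 1.0881.
At the golden rule the marginal product of capital equals n+g+δ: 0.49·k^(0.49−1) = 0.103. Solving, k_gold = (0.49/0.103)^(1/0.51) ≈ 21.2890.
y_gold = 21.2890^0.49 ≈ 4.4750, c_gold = y_gold − 0.103·k_gold ≈ 2.2823.
Gain: Δc = 2.2823 − 1.0881 ≈ 1.1942.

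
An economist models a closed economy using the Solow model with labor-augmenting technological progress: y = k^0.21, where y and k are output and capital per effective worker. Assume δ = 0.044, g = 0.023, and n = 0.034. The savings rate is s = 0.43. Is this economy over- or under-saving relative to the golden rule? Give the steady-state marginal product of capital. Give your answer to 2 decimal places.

over-saving; MPK ≈ 0.05

Break-even investment rate: n + g + δ = 0.034 + 0.023 + 0.044 = 0.101.
Steady-state k*: s·k^0.21 = 0.101·k gives k* = (0.43/0.101)^(1/0.79) ≈ 6.2573.
MPK = 0.21·6.2573^(-0.79) ≈ 0.0493.
MPK < n+g+δ = 0.101, so the economy is dynamically inefficient (over-saving).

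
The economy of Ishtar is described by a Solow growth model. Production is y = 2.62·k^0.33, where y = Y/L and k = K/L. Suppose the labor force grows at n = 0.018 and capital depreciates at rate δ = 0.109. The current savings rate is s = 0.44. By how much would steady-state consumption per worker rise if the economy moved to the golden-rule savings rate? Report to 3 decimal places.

Capital per worker breaks even when investment replaces (n + δ)·k; here n + δ = 0.127.
Current steady state (s = 0.44): k* = (0.44·2.62/0.127)^(1/0.67) ≈ 26.9015, y* = 2.62·26.9015^0.33 ≈ 7.7648, c* = (1−0.44)·7.7648 ≈ 4.3483.
At the golden rule the marginal product of capital equals n+δ: 0.33·2.62·k^(0.33−1) = 0.127. Solving, k_gold = (0.33·2.62/0.127)^(1/0.67) ≈ 17.5106.
y_gold = 2.62·17.5106^0.33 ≈ 6.7389, c_gold = y_gold − 0.127·k_gold ≈ 4.5151.
Gain: Δc = 4.5151 − 4.3483 ≈ 0.1668.

Δc ≈ 0.167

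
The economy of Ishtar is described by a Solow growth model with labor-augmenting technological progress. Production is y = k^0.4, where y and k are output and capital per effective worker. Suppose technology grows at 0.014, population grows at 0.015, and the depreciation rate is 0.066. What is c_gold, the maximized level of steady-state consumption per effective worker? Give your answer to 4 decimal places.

Break-even investment rate: n + g + δ = 0.015 + 0.014 + 0.066 = 0.095.
Maximizing c = f(k) − (n+g+δ)·k gives f'(k) = n+g+δ, i.e. 0.4·k^(0.4−1) = 0.095, so k_gold = (0.4/0.095)^(1/0.6) ≈ 10.9789.
y_gold = 10.9789^0.4 ≈ 2.6075.
c_gold = y_gold − (n+g+δ)·k_gold = 2.6075 − 0.095·10.9789 ≈ 1.5645.

c_gold ≈ 1.5645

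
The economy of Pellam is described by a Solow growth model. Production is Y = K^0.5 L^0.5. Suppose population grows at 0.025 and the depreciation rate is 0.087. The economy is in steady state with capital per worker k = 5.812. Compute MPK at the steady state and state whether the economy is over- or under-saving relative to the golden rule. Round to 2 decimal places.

under-saving; MPK ≈ 0.21

Break-even investment rate: n + δ = 0.025 + 0.087 = 0.112.
MPK = 0.5·k^(0.5−1) = 0.5·5.812^(-0.5) ≈ 0.2074.
MPK > 0.112, so the economy is dynamically efficient (under-saving).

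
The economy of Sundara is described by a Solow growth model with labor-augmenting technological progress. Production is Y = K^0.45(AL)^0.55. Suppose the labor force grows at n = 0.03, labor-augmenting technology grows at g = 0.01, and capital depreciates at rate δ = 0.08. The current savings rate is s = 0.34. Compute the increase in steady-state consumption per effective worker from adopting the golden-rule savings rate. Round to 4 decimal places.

The effective depreciation rate is n + g + δ = 0.03 + 0.01 + 0.08 = 0.12.
Current steady state (s = 0.34): k* = (0.34/0.12)^(1/0.55) ≈ 6.6429, y* = 6.6429^0.45 ≈ 2.3446, c* = (1−0.34)·2.3446 ≈ 1.5474.
Setting f'(k) = n+g+δ gives 0.45·k^(0.45−1) = 0.12, hence k_gold = (0.45/0.12)^(1/0.55) ≈ 11.0584.
y_gold = 11.0584^0.45 ≈ 2.9489, c_gold = y_gold − 0.12·k_gold ≈ 1.6219.
Gain: Δc = 1.6219 − 1.5474 ≈ 0.0745.

Δc ≈ 0.0745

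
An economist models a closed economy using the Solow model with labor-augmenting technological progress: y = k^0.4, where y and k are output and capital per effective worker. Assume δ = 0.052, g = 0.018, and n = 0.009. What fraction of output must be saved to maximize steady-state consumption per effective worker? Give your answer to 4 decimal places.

s_gold = 0.4000

Break-even investment rate: n + g + δ = 0.009 + 0.018 + 0.052 = 0.079.
At the golden rule MPK = n+g+δ, and in any Cobb-Douglas steady state s = (n+g+δ)·k/y = MPK·k/y = capital's share 0.4.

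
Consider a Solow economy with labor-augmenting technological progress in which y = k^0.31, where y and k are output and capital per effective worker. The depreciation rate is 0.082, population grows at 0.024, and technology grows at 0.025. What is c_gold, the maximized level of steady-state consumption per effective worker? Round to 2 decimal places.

Break-even investment rate: n + g + δ = 0.024 + 0.025 + 0.082 = 0.131.
Maximizing c = f(k) − (n+g+δ)·k gives f'(k) = n+g+δ, i.e. 0.31·k^(0.31−1) = 0.131, so k_gold = (0.31/0.131)^(1/0.69) ≈ 3.4847.
y_gold = 3.4847^0.31 ≈ 1.4725.
c_gold = y_gold − (n+g+δ)·k_gold = 1.4725 − 0.131·3.4847 ≈ 1.0161.

c_gold ≈ 1.02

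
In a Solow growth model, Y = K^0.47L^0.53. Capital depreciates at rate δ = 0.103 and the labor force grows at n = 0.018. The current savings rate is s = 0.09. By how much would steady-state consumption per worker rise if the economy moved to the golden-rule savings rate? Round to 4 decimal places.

n + δ = 0.018 + 0.103 = 0.121.
Current steady state (s = 0.09): k* = (0.09/0.121)^(1/0.53) ≈ 0.5721, y* = 0.5721^0.47 ≈ 0.7691, c* = (1−0.09)·0.7691 ≈ 0.6999.
At the golden rule the marginal product of capital equals n+δ: 0.47·k^(0.47−1) = 0.121. Solving, k_gold = (0.47/0.121)^(1/0.53) ≈ 12.9393.
y_gold = 12.9393^0.47 ≈ 3.3312, c_gold = y_gold − 0.121·k_gold ≈ 1.7655.
Gain: Δc = 1.7655 − 0.6999 ≈ 1.0656.

Δc ≈ 1.0656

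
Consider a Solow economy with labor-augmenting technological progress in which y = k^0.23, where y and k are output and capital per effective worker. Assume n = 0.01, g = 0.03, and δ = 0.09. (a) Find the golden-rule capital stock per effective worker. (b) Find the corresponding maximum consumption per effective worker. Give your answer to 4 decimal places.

Break-even investment rate: n + g + δ = 0.01 + 0.03 + 0.09 = 0.13.
Maximizing c = f(k) − (n+g+δ)·k gives f'(k) = n+g+δ, i.e. 0.23·k^(0.23−1) = 0.13, so k_gold = (0.23/0.13)^(1/0.77) ≈ 2.0980.
y_gold = 2.0980^0.23 ≈ 1.1858; c_gold = y_gold − 0.13·k_gold ≈ 0.9131.

(a) k_gold ≈ 2.0980; (b) c_gold ≈ 0.9131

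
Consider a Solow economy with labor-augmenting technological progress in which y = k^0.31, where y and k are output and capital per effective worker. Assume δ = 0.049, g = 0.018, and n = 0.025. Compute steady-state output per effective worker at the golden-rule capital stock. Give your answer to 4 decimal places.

Break-even investment rate: n + g + δ = 0.025 + 0.018 + 0.049 = 0.092.
Setting f'(k) = n+g+δ gives 0.31·k^(0.31−1) = 0.092, hence k_gold = (0.31/0.092)^(1/0.69) ≈ 5.8157.
Output: y_gold = k_gold^0.31 = 5.8157^0.31 ≈ 1.7259.

y_gold ≈ 1.7259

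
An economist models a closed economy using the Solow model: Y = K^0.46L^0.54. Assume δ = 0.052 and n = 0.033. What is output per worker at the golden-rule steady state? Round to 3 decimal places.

y_gold ≈ 4.214

The effective depreciation rate is n + δ = 0.033 + 0.052 = 0.085.
Golden rule sets MPK = n+δ: 0.46·k^(0.46−1) = 0.085, so k_gold = (0.46/0.085)^(1/0.54) ≈ 22.8053.
Output: y_gold = k_gold^0.46 = 22.8053^0.46 ≈ 4.2140.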